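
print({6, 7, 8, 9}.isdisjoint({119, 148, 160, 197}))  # True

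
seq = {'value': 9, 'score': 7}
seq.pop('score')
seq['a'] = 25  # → {'value': 9, 'a': 25}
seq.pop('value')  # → 9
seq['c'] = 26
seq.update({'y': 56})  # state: {'a': 25, 'c': 26, 'y': 56}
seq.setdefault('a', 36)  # 25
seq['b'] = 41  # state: {'a': 25, 'c': 26, 'y': 56, 'b': 41}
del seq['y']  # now {'a': 25, 'c': 26, 'b': 41}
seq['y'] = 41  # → {'a': 25, 'c': 26, 'b': 41, 'y': 41}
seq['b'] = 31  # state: {'a': 25, 'c': 26, 'b': 31, 'y': 41}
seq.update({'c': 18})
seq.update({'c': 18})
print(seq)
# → {'a': 25, 'c': 18, 'b': 31, 'y': 41}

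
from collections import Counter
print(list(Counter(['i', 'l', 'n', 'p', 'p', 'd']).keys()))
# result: ['i', 'l', 'n', 'p', 'd']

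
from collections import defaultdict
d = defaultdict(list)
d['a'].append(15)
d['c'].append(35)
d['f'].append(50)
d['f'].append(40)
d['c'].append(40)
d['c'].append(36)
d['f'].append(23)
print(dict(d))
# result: {'a': [15], 'c': [35, 40, 36], 'f': [50, 40, 23]}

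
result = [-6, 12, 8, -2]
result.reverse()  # [-2, 8, 12, -6]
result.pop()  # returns -6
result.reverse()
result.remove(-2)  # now [12, 8]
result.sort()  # [8, 12]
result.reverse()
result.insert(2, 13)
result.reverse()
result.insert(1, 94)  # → [13, 94, 8, 12]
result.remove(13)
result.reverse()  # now [12, 8, 94]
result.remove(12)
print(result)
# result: [8, 94]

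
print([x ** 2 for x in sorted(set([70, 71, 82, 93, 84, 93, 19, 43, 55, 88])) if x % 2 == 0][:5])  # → [4900, 6724, 7056, 7744]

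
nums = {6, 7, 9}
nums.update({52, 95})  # {6, 7, 9, 52, 95}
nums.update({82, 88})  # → {6, 7, 9, 52, 82, 88, 95}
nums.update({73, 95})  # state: {6, 7, 9, 52, 73, 82, 88, 95}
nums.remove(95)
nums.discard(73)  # {6, 7, 9, 52, 82, 88}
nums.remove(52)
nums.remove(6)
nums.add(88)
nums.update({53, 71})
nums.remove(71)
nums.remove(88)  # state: {7, 9, 53, 82}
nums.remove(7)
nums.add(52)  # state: {9, 52, 53, 82}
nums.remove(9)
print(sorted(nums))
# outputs [52, 53, 82]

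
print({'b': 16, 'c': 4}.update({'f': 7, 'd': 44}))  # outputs None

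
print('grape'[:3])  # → gra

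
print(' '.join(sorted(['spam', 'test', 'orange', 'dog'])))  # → dog orange spam test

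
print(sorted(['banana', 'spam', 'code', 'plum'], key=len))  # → ['spam', 'code', 'plum', 'banana']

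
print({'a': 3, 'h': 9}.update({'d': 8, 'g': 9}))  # None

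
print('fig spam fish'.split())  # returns ['fig', 'spam', 'fish']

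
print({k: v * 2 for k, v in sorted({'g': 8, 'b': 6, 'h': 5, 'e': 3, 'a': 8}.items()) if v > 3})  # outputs {'a': 16, 'b': 12, 'g': 16, 'h': 10}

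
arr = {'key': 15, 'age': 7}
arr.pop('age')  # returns 7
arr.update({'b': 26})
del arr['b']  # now {'key': 15}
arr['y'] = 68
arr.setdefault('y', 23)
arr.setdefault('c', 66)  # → 66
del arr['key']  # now {'y': 68, 'c': 66}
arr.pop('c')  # 66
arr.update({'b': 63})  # {'y': 68, 'b': 63}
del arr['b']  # {'y': 68}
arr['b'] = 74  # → {'y': 68, 'b': 74}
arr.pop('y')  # 68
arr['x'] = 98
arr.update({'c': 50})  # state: {'b': 74, 'x': 98, 'c': 50}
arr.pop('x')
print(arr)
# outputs {'b': 74, 'c': 50}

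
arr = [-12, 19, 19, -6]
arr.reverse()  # [-6, 19, 19, -12]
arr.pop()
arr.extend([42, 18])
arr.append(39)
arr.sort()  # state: [-6, 18, 19, 19, 39, 42]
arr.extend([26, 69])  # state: [-6, 18, 19, 19, 39, 42, 26, 69]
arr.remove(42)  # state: [-6, 18, 19, 19, 39, 26, 69]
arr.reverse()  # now [69, 26, 39, 19, 19, 18, -6]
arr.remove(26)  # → [69, 39, 19, 19, 18, -6]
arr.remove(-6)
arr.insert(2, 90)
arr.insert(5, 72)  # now [69, 39, 90, 19, 19, 72, 18]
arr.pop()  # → 18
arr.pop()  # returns 72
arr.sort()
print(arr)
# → [19, 19, 39, 69, 90]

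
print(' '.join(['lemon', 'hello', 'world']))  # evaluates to lemon hello world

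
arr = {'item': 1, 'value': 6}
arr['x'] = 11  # {'item': 1, 'value': 6, 'x': 11}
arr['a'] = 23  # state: {'item': 1, 'value': 6, 'x': 11, 'a': 23}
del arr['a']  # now {'item': 1, 'value': 6, 'x': 11}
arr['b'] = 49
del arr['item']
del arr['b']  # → {'value': 6, 'x': 11}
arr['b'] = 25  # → {'value': 6, 'x': 11, 'b': 25}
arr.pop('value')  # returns 6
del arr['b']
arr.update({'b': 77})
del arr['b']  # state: {'x': 11}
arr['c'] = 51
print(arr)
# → {'x': 11, 'c': 51}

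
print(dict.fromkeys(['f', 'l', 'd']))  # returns {'f': None, 'l': None, 'd': None}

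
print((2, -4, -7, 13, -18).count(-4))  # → 1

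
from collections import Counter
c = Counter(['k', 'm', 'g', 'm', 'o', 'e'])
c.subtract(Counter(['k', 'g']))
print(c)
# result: Counter({'m': 2, 'o': 1, 'e': 1, 'k': 0, 'g': 0})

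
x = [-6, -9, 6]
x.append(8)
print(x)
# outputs [-6, -9, 6, 8]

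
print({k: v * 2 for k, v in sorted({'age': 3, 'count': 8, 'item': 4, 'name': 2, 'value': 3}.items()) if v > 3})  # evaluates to {'count': 16, 'item': 8}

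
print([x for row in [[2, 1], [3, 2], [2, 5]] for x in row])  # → [2, 1, 3, 2, 2, 5]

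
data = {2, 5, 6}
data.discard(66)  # {2, 5, 6}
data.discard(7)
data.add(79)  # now {2, 5, 6, 79}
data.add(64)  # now {2, 5, 6, 64, 79}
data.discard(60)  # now {2, 5, 6, 64, 79}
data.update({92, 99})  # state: {2, 5, 6, 64, 79, 92, 99}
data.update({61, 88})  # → {2, 5, 6, 61, 64, 79, 88, 92, 99}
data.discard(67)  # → {2, 5, 6, 61, 64, 79, 88, 92, 99}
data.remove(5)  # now {2, 6, 61, 64, 79, 88, 92, 99}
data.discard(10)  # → {2, 6, 61, 64, 79, 88, 92, 99}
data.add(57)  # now {2, 6, 57, 61, 64, 79, 88, 92, 99}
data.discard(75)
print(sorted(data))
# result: [2, 6, 57, 61, 64, 79, 88, 92, 99]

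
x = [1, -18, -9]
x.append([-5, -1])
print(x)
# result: [1, -18, -9, [-5, -1]]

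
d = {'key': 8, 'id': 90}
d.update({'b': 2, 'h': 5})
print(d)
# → {'key': 8, 'id': 90, 'b': 2, 'h': 5}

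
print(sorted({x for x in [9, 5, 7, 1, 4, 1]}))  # [1, 4, 5, 7, 9]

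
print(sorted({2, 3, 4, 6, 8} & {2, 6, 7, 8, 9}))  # [2, 6, 8]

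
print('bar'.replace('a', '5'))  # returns b5r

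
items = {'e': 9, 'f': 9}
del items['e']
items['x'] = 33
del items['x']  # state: {'f': 9}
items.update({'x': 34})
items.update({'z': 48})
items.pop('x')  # 34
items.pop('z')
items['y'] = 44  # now {'f': 9, 'y': 44}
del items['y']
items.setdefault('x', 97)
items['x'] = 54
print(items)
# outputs {'f': 9, 'x': 54}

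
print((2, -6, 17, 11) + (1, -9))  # (2, -6, 17, 11, 1, -9)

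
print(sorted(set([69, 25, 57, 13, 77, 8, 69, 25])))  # [8, 13, 25, 57, 69, 77]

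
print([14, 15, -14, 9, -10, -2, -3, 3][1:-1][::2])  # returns [15, 9, -2]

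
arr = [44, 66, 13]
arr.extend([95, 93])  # [44, 66, 13, 95, 93]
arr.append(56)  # [44, 66, 13, 95, 93, 56]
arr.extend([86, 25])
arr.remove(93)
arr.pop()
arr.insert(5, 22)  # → [44, 66, 13, 95, 56, 22, 86]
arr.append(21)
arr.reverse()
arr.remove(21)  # [86, 22, 56, 95, 13, 66, 44]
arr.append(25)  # [86, 22, 56, 95, 13, 66, 44, 25]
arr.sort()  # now [13, 22, 25, 44, 56, 66, 86, 95]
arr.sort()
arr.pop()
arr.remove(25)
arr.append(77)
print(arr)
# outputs [13, 22, 44, 56, 66, 86, 77]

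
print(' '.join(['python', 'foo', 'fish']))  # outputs python foo fish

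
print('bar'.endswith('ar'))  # True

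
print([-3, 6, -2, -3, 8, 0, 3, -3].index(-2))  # 2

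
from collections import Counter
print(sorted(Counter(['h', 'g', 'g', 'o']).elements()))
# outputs ['g', 'g', 'h', 'o']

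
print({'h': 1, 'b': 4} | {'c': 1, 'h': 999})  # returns {'h': 999, 'b': 4, 'c': 1}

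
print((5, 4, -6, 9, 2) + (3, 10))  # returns (5, 4, -6, 9, 2, 3, 10)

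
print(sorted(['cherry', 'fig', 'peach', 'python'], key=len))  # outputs ['fig', 'peach', 'cherry', 'python']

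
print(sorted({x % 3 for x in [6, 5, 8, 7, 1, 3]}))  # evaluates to [0, 1, 2]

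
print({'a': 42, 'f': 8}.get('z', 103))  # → 103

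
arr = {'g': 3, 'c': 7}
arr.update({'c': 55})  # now {'g': 3, 'c': 55}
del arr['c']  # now {'g': 3}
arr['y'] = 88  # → {'g': 3, 'y': 88}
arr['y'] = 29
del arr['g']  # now {'y': 29}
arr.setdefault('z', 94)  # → 94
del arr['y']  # {'z': 94}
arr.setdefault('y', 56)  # 56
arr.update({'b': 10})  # {'z': 94, 'y': 56, 'b': 10}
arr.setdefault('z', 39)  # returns 94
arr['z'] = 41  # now {'z': 41, 'y': 56, 'b': 10}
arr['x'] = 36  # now {'z': 41, 'y': 56, 'b': 10, 'x': 36}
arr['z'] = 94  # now {'z': 94, 'y': 56, 'b': 10, 'x': 36}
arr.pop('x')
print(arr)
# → {'z': 94, 'y': 56, 'b': 10}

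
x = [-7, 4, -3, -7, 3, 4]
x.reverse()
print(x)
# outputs [4, 3, -7, -3, 4, -7]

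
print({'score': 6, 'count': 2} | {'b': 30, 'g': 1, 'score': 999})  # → {'score': 999, 'count': 2, 'b': 30, 'g': 1}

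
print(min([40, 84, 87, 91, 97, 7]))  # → 7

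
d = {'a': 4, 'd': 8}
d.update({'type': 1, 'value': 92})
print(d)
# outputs {'a': 4, 'd': 8, 'type': 1, 'value': 92}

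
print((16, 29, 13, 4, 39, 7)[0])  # 16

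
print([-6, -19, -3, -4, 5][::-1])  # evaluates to [5, -4, -3, -19, -6]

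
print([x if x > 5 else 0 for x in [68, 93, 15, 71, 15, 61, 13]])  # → [68, 93, 15, 71, 15, 61, 13]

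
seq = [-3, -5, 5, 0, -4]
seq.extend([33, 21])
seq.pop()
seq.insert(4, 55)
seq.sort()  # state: [-5, -4, -3, 0, 5, 33, 55]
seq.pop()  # 55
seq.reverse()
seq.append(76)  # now [33, 5, 0, -3, -4, -5, 76]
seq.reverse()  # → [76, -5, -4, -3, 0, 5, 33]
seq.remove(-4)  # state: [76, -5, -3, 0, 5, 33]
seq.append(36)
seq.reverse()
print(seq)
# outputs [36, 33, 5, 0, -3, -5, 76]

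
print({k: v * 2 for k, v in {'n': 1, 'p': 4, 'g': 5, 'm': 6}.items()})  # {'n': 2, 'p': 8, 'g': 10, 'm': 12}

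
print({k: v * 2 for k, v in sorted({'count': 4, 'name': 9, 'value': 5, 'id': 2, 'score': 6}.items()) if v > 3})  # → {'count': 8, 'name': 18, 'score': 12, 'value': 10}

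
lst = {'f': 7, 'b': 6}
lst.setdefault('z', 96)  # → 96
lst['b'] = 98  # {'f': 7, 'b': 98, 'z': 96}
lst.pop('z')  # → 96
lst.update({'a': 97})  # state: {'f': 7, 'b': 98, 'a': 97}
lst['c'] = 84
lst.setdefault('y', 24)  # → 24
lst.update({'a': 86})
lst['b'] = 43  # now {'f': 7, 'b': 43, 'a': 86, 'c': 84, 'y': 24}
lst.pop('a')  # 86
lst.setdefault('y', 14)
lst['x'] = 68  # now {'f': 7, 'b': 43, 'c': 84, 'y': 24, 'x': 68}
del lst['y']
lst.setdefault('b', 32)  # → 43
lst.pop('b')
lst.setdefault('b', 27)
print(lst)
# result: {'f': 7, 'c': 84, 'x': 68, 'b': 27}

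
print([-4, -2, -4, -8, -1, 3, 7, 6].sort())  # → None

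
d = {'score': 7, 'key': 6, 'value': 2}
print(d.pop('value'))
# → 2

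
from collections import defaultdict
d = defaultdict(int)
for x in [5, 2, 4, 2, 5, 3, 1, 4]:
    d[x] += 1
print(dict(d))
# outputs {5: 2, 2: 2, 4: 2, 3: 1, 1: 1}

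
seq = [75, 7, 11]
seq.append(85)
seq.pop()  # 85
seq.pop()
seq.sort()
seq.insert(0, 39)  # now [39, 7, 75]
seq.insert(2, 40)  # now [39, 7, 40, 75]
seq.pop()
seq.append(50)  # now [39, 7, 40, 50]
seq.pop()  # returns 50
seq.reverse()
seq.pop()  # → 39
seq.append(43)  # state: [40, 7, 43]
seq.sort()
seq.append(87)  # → [7, 40, 43, 87]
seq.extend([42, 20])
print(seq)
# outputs [7, 40, 43, 87, 42, 20]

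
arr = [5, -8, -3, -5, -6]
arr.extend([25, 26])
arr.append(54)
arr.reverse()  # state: [54, 26, 25, -6, -5, -3, -8, 5]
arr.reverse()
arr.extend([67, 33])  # [5, -8, -3, -5, -6, 25, 26, 54, 67, 33]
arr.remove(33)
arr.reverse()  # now [67, 54, 26, 25, -6, -5, -3, -8, 5]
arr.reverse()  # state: [5, -8, -3, -5, -6, 25, 26, 54, 67]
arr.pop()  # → 67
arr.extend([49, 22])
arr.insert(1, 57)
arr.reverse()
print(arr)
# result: [22, 49, 54, 26, 25, -6, -5, -3, -8, 57, 5]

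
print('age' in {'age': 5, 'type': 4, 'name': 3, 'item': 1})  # True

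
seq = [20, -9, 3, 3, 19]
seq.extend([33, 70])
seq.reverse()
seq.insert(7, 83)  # [70, 33, 19, 3, 3, -9, 20, 83]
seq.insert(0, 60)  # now [60, 70, 33, 19, 3, 3, -9, 20, 83]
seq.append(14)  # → [60, 70, 33, 19, 3, 3, -9, 20, 83, 14]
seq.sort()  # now [-9, 3, 3, 14, 19, 20, 33, 60, 70, 83]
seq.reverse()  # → [83, 70, 60, 33, 20, 19, 14, 3, 3, -9]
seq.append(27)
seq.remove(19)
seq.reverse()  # [27, -9, 3, 3, 14, 20, 33, 60, 70, 83]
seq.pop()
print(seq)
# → [27, -9, 3, 3, 14, 20, 33, 60, 70]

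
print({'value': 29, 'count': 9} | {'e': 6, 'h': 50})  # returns {'value': 29, 'count': 9, 'e': 6, 'h': 50}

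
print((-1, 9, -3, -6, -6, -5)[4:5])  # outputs (-6,)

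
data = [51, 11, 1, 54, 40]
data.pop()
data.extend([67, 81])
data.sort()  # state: [1, 11, 51, 54, 67, 81]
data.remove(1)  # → [11, 51, 54, 67, 81]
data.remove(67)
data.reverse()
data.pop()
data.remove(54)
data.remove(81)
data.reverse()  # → [51]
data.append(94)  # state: [51, 94]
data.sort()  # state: [51, 94]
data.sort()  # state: [51, 94]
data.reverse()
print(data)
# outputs [94, 51]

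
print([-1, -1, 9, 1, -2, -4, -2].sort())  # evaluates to None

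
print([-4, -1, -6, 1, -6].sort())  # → None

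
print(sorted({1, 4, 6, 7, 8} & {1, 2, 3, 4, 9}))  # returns [1, 4]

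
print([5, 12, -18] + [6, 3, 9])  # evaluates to [5, 12, -18, 6, 3, 9]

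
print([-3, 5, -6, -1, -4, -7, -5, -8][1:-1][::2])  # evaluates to [5, -1, -7]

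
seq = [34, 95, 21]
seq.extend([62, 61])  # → [34, 95, 21, 62, 61]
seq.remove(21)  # [34, 95, 62, 61]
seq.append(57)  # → [34, 95, 62, 61, 57]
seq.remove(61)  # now [34, 95, 62, 57]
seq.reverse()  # [57, 62, 95, 34]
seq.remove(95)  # [57, 62, 34]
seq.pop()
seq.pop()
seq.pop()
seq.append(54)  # [54]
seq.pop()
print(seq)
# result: []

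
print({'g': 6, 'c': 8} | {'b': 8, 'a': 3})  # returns {'g': 6, 'c': 8, 'b': 8, 'a': 3}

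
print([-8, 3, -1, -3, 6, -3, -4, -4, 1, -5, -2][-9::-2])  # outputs [-1, -8]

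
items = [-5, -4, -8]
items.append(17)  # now [-5, -4, -8, 17]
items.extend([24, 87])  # [-5, -4, -8, 17, 24, 87]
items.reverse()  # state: [87, 24, 17, -8, -4, -5]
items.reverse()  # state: [-5, -4, -8, 17, 24, 87]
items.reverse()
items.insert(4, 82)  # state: [87, 24, 17, -8, 82, -4, -5]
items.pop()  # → -5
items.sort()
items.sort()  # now [-8, -4, 17, 24, 82, 87]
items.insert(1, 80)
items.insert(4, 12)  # [-8, 80, -4, 17, 12, 24, 82, 87]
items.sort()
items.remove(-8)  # [-4, 12, 17, 24, 80, 82, 87]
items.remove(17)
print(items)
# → [-4, 12, 24, 80, 82, 87]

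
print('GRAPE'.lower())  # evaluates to grape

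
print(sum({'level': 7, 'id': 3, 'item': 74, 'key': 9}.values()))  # 93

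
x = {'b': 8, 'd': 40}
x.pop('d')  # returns 40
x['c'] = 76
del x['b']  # {'c': 76}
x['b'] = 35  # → {'c': 76, 'b': 35}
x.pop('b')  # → 35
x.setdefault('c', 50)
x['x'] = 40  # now {'c': 76, 'x': 40}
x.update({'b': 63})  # {'c': 76, 'x': 40, 'b': 63}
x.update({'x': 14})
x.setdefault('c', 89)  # 76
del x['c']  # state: {'x': 14, 'b': 63}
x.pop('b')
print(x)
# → {'x': 14}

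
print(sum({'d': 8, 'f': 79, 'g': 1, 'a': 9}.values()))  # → 97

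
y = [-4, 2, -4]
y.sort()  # [-4, -4, 2]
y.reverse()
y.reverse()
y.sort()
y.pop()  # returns 2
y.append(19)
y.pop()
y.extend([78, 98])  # [-4, -4, 78, 98]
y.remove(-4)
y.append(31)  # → [-4, 78, 98, 31]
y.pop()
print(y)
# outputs [-4, 78, 98]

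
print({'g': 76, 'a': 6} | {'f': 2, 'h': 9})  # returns {'g': 76, 'a': 6, 'f': 2, 'h': 9}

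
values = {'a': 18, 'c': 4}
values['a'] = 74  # {'a': 74, 'c': 4}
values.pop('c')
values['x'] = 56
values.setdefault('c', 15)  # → 15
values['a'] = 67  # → {'a': 67, 'x': 56, 'c': 15}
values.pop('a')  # 67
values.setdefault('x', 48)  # 56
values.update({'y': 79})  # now {'x': 56, 'c': 15, 'y': 79}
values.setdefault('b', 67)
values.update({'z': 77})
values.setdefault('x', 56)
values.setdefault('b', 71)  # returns 67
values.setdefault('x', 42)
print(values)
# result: {'x': 56, 'c': 15, 'y': 79, 'b': 67, 'z': 77}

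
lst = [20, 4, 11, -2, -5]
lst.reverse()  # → [-5, -2, 11, 4, 20]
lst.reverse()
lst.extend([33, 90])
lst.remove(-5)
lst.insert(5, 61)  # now [20, 4, 11, -2, 33, 61, 90]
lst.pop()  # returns 90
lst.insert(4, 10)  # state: [20, 4, 11, -2, 10, 33, 61]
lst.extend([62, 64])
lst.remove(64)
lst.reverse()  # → [62, 61, 33, 10, -2, 11, 4, 20]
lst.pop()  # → 20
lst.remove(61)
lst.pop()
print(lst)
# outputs [62, 33, 10, -2, 11]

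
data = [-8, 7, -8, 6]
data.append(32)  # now [-8, 7, -8, 6, 32]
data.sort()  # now [-8, -8, 6, 7, 32]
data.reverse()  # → [32, 7, 6, -8, -8]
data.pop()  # -8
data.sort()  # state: [-8, 6, 7, 32]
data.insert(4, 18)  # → [-8, 6, 7, 32, 18]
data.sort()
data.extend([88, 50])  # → [-8, 6, 7, 18, 32, 88, 50]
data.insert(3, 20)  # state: [-8, 6, 7, 20, 18, 32, 88, 50]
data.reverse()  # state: [50, 88, 32, 18, 20, 7, 6, -8]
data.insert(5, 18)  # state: [50, 88, 32, 18, 20, 18, 7, 6, -8]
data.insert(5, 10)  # [50, 88, 32, 18, 20, 10, 18, 7, 6, -8]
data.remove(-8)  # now [50, 88, 32, 18, 20, 10, 18, 7, 6]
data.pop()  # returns 6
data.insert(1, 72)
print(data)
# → [50, 72, 88, 32, 18, 20, 10, 18, 7]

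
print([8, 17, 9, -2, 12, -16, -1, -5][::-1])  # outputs [-5, -1, -16, 12, -2, 9, 17, 8]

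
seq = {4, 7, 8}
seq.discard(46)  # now {4, 7, 8}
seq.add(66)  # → {4, 7, 8, 66}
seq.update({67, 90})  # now {4, 7, 8, 66, 67, 90}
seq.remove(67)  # {4, 7, 8, 66, 90}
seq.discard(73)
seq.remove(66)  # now {4, 7, 8, 90}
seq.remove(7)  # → {4, 8, 90}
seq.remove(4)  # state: {8, 90}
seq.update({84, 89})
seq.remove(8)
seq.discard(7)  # {84, 89, 90}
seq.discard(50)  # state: {84, 89, 90}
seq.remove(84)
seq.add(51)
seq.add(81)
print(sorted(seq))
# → [51, 81, 89, 90]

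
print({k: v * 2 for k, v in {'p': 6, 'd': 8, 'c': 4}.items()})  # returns {'p': 12, 'd': 16, 'c': 8}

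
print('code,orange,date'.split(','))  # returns ['code', 'orange', 'date']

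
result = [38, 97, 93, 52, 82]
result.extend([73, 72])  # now [38, 97, 93, 52, 82, 73, 72]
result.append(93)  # [38, 97, 93, 52, 82, 73, 72, 93]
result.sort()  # [38, 52, 72, 73, 82, 93, 93, 97]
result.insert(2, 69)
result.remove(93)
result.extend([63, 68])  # [38, 52, 69, 72, 73, 82, 93, 97, 63, 68]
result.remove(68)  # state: [38, 52, 69, 72, 73, 82, 93, 97, 63]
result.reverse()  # [63, 97, 93, 82, 73, 72, 69, 52, 38]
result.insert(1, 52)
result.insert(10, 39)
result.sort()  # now [38, 39, 52, 52, 63, 69, 72, 73, 82, 93, 97]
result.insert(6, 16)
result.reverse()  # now [97, 93, 82, 73, 72, 16, 69, 63, 52, 52, 39, 38]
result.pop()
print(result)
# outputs [97, 93, 82, 73, 72, 16, 69, 63, 52, 52, 39]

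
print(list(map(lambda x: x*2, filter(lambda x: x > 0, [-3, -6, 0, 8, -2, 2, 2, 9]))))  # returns [16, 4, 4, 18]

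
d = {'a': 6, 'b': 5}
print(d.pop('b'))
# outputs 5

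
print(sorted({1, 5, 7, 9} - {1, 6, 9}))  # [5, 7]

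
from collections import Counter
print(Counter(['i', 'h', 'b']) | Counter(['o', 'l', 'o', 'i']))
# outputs Counter({'o': 2, 'i': 1, 'h': 1, 'b': 1, 'l': 1})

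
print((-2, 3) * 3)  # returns (-2, 3, -2, 3, -2, 3)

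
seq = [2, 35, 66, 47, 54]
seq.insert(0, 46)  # [46, 2, 35, 66, 47, 54]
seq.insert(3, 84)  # [46, 2, 35, 84, 66, 47, 54]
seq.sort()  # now [2, 35, 46, 47, 54, 66, 84]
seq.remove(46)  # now [2, 35, 47, 54, 66, 84]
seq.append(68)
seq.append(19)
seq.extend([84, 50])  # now [2, 35, 47, 54, 66, 84, 68, 19, 84, 50]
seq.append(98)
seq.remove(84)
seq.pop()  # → 98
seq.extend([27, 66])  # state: [2, 35, 47, 54, 66, 68, 19, 84, 50, 27, 66]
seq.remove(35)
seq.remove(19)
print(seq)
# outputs [2, 47, 54, 66, 68, 84, 50, 27, 66]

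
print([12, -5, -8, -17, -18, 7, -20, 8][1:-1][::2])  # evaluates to [-5, -17, 7]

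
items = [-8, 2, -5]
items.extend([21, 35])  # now [-8, 2, -5, 21, 35]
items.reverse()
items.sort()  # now [-8, -5, 2, 21, 35]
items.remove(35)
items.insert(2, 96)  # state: [-8, -5, 96, 2, 21]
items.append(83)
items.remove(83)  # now [-8, -5, 96, 2, 21]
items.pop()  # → 21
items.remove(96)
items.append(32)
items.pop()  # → 32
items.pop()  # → 2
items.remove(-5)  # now [-8]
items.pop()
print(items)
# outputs []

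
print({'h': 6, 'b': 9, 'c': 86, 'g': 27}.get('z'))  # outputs None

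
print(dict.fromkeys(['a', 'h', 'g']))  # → {'a': None, 'h': None, 'g': None}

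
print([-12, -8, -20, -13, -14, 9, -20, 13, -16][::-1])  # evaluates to [-16, 13, -20, 9, -14, -13, -20, -8, -12]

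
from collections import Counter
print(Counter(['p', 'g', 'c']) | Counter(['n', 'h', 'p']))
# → Counter({'p': 1, 'g': 1, 'c': 1, 'n': 1, 'h': 1})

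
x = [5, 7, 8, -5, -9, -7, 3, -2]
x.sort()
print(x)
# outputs [-9, -7, -5, -2, 3, 5, 7, 8]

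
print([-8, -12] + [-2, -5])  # [-8, -12, -2, -5]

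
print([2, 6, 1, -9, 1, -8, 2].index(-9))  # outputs 3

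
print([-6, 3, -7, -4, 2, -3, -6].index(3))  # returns 1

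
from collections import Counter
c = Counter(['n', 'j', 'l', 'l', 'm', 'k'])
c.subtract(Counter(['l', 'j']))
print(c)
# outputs Counter({'n': 1, 'l': 1, 'm': 1, 'k': 1, 'j': 0})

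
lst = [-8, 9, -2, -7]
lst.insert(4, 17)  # [-8, 9, -2, -7, 17]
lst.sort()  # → [-8, -7, -2, 9, 17]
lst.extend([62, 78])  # [-8, -7, -2, 9, 17, 62, 78]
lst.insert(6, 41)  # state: [-8, -7, -2, 9, 17, 62, 41, 78]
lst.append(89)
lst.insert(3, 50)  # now [-8, -7, -2, 50, 9, 17, 62, 41, 78, 89]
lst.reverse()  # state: [89, 78, 41, 62, 17, 9, 50, -2, -7, -8]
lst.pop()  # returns -8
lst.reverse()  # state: [-7, -2, 50, 9, 17, 62, 41, 78, 89]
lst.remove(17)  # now [-7, -2, 50, 9, 62, 41, 78, 89]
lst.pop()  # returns 89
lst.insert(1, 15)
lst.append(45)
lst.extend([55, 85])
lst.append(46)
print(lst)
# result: [-7, 15, -2, 50, 9, 62, 41, 78, 45, 55, 85, 46]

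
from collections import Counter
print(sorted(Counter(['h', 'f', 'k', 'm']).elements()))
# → ['f', 'h', 'k', 'm']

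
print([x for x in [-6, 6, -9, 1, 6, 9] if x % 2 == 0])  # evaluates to [-6, 6, 6]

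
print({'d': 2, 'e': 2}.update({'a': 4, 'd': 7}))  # None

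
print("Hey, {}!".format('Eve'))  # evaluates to Hey, Eve!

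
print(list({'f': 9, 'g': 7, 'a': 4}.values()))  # [9, 7, 4]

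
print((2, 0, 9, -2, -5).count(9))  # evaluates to 1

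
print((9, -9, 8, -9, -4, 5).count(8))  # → 1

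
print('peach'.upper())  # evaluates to PEACH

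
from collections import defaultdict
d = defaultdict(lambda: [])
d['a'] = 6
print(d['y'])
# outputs []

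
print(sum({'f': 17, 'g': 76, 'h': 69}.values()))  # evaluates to 162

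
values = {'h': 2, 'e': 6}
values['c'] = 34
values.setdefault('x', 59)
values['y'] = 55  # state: {'h': 2, 'e': 6, 'c': 34, 'x': 59, 'y': 55}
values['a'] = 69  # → {'h': 2, 'e': 6, 'c': 34, 'x': 59, 'y': 55, 'a': 69}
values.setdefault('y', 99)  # 55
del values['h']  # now {'e': 6, 'c': 34, 'x': 59, 'y': 55, 'a': 69}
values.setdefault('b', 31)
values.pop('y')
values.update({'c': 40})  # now {'e': 6, 'c': 40, 'x': 59, 'a': 69, 'b': 31}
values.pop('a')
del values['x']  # {'e': 6, 'c': 40, 'b': 31}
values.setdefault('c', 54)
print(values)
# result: {'e': 6, 'c': 40, 'b': 31}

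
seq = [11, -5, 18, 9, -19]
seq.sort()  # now [-19, -5, 9, 11, 18]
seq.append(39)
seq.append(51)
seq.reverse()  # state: [51, 39, 18, 11, 9, -5, -19]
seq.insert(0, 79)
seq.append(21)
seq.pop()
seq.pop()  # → -19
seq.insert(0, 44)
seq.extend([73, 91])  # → [44, 79, 51, 39, 18, 11, 9, -5, 73, 91]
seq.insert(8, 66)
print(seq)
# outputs [44, 79, 51, 39, 18, 11, 9, -5, 66, 73, 91]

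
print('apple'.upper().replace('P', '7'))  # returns A77LE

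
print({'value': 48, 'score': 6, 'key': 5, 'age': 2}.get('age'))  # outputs 2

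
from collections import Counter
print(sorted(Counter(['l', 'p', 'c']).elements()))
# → ['c', 'l', 'p']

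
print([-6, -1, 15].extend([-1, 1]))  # None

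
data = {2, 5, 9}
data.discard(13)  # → {2, 5, 9}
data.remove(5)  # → {2, 9}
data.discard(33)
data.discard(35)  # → {2, 9}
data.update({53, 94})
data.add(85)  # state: {2, 9, 53, 85, 94}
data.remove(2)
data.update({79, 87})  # {9, 53, 79, 85, 87, 94}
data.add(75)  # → {9, 53, 75, 79, 85, 87, 94}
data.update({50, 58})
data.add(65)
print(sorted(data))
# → [9, 50, 53, 58, 65, 75, 79, 85, 87, 94]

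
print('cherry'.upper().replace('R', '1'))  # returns CHE11Y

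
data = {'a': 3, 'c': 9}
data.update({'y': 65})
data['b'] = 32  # {'a': 3, 'c': 9, 'y': 65, 'b': 32}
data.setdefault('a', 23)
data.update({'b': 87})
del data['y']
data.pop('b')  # 87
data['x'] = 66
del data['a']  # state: {'c': 9, 'x': 66}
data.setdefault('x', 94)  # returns 66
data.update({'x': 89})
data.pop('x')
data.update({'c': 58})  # {'c': 58}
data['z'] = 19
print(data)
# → {'c': 58, 'z': 19}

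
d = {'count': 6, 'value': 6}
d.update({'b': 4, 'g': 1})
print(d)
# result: {'count': 6, 'value': 6, 'b': 4, 'g': 1}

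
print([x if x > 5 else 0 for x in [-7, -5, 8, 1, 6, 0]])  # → [0, 0, 8, 0, 6, 0]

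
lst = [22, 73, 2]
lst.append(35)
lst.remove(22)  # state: [73, 2, 35]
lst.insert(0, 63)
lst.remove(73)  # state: [63, 2, 35]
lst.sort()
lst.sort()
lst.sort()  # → [2, 35, 63]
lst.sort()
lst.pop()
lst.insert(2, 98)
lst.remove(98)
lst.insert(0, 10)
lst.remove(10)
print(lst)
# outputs [2, 35]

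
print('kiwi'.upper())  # KIWI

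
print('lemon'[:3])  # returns lem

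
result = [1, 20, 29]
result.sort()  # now [1, 20, 29]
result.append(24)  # [1, 20, 29, 24]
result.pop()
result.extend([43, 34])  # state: [1, 20, 29, 43, 34]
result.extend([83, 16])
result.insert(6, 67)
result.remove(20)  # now [1, 29, 43, 34, 83, 67, 16]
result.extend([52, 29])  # [1, 29, 43, 34, 83, 67, 16, 52, 29]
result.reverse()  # [29, 52, 16, 67, 83, 34, 43, 29, 1]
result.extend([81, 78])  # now [29, 52, 16, 67, 83, 34, 43, 29, 1, 81, 78]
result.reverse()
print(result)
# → [78, 81, 1, 29, 43, 34, 83, 67, 16, 52, 29]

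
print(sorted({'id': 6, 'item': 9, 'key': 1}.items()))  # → [('id', 6), ('item', 9), ('key', 1)]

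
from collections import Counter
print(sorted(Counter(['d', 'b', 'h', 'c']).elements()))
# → ['b', 'c', 'd', 'h']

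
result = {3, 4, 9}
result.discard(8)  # {3, 4, 9}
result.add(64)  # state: {3, 4, 9, 64}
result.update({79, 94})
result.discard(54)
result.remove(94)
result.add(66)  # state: {3, 4, 9, 64, 66, 79}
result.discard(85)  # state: {3, 4, 9, 64, 66, 79}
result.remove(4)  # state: {3, 9, 64, 66, 79}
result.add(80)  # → {3, 9, 64, 66, 79, 80}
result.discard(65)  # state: {3, 9, 64, 66, 79, 80}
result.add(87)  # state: {3, 9, 64, 66, 79, 80, 87}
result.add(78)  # {3, 9, 64, 66, 78, 79, 80, 87}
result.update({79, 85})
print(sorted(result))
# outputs [3, 9, 64, 66, 78, 79, 80, 85, 87]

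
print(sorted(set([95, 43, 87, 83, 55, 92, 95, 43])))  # [43, 55, 83, 87, 92, 95]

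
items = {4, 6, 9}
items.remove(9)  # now {4, 6}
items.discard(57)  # {4, 6}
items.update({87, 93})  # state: {4, 6, 87, 93}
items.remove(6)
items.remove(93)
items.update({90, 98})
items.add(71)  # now {4, 71, 87, 90, 98}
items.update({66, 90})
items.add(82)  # {4, 66, 71, 82, 87, 90, 98}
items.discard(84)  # {4, 66, 71, 82, 87, 90, 98}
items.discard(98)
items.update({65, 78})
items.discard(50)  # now {4, 65, 66, 71, 78, 82, 87, 90}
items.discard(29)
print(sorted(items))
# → [4, 65, 66, 71, 78, 82, 87, 90]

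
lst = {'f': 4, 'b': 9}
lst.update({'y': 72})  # {'f': 4, 'b': 9, 'y': 72}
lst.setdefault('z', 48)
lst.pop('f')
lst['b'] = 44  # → {'b': 44, 'y': 72, 'z': 48}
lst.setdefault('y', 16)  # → 72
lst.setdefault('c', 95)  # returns 95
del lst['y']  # {'b': 44, 'z': 48, 'c': 95}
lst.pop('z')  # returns 48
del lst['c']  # {'b': 44}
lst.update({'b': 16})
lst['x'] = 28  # {'b': 16, 'x': 28}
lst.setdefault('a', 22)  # 22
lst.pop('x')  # 28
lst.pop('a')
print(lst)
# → {'b': 16}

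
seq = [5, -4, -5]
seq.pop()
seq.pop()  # -4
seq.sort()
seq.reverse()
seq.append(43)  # [5, 43]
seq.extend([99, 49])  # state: [5, 43, 99, 49]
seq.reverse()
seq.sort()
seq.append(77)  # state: [5, 43, 49, 99, 77]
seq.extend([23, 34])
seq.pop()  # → 34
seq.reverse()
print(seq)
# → [23, 77, 99, 49, 43, 5]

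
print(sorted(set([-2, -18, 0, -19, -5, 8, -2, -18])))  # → [-19, -18, -5, -2, 0, 8]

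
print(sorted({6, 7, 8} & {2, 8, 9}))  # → [8]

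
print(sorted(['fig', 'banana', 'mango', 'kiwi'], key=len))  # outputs ['fig', 'kiwi', 'mango', 'banana']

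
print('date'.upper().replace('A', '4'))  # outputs D4TE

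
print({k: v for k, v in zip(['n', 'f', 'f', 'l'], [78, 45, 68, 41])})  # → {'n': 78, 'f': 68, 'l': 41}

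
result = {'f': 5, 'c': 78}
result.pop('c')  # 78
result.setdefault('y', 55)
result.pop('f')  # 5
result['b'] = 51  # {'y': 55, 'b': 51}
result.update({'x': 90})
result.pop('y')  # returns 55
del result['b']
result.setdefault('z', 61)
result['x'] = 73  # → {'x': 73, 'z': 61}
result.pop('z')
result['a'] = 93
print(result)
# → {'x': 73, 'a': 93}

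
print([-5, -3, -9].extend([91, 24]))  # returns None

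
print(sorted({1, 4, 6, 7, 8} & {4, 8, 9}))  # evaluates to [4, 8]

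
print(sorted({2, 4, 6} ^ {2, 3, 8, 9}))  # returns [3, 4, 6, 8, 9]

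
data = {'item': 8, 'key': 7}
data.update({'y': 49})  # {'item': 8, 'key': 7, 'y': 49}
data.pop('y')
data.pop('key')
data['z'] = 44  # {'item': 8, 'z': 44}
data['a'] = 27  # {'item': 8, 'z': 44, 'a': 27}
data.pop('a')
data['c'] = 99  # {'item': 8, 'z': 44, 'c': 99}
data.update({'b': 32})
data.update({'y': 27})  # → {'item': 8, 'z': 44, 'c': 99, 'b': 32, 'y': 27}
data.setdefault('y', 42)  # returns 27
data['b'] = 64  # {'item': 8, 'z': 44, 'c': 99, 'b': 64, 'y': 27}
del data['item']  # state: {'z': 44, 'c': 99, 'b': 64, 'y': 27}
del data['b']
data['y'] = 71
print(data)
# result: {'z': 44, 'c': 99, 'y': 71}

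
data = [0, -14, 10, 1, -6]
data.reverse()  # [-6, 1, 10, -14, 0]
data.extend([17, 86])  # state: [-6, 1, 10, -14, 0, 17, 86]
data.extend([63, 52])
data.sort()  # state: [-14, -6, 0, 1, 10, 17, 52, 63, 86]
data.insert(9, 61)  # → [-14, -6, 0, 1, 10, 17, 52, 63, 86, 61]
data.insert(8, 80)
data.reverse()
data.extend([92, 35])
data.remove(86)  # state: [61, 80, 63, 52, 17, 10, 1, 0, -6, -14, 92, 35]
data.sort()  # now [-14, -6, 0, 1, 10, 17, 35, 52, 61, 63, 80, 92]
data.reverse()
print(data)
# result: [92, 80, 63, 61, 52, 35, 17, 10, 1, 0, -6, -14]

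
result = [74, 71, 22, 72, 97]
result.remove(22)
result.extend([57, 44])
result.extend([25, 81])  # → [74, 71, 72, 97, 57, 44, 25, 81]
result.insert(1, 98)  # [74, 98, 71, 72, 97, 57, 44, 25, 81]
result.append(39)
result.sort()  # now [25, 39, 44, 57, 71, 72, 74, 81, 97, 98]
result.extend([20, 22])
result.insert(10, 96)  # [25, 39, 44, 57, 71, 72, 74, 81, 97, 98, 96, 20, 22]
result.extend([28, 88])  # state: [25, 39, 44, 57, 71, 72, 74, 81, 97, 98, 96, 20, 22, 28, 88]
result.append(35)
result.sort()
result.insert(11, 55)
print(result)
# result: [20, 22, 25, 28, 35, 39, 44, 57, 71, 72, 74, 55, 81, 88, 96, 97, 98]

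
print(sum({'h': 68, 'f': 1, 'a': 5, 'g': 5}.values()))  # 79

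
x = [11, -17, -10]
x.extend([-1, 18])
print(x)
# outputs [11, -17, -10, -1, 18]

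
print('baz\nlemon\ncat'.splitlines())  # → ['baz', 'lemon', 'cat']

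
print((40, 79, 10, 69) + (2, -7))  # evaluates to (40, 79, 10, 69, 2, -7)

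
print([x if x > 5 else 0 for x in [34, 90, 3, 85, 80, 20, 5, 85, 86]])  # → [34, 90, 0, 85, 80, 20, 0, 85, 86]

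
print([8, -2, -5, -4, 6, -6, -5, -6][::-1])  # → [-6, -5, -6, 6, -4, -5, -2, 8]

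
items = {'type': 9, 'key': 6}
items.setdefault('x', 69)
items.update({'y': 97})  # {'type': 9, 'key': 6, 'x': 69, 'y': 97}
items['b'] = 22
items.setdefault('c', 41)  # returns 41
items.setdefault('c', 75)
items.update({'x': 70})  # {'type': 9, 'key': 6, 'x': 70, 'y': 97, 'b': 22, 'c': 41}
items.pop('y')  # 97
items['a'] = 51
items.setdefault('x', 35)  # 70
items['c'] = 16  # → {'type': 9, 'key': 6, 'x': 70, 'b': 22, 'c': 16, 'a': 51}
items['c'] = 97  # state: {'type': 9, 'key': 6, 'x': 70, 'b': 22, 'c': 97, 'a': 51}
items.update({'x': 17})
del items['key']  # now {'type': 9, 'x': 17, 'b': 22, 'c': 97, 'a': 51}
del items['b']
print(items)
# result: {'type': 9, 'x': 17, 'c': 97, 'a': 51}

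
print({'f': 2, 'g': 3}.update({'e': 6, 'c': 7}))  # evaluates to None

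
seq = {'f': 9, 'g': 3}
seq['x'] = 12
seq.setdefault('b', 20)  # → 20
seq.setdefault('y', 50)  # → 50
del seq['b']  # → {'f': 9, 'g': 3, 'x': 12, 'y': 50}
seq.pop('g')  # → 3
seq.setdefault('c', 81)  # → 81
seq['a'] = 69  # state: {'f': 9, 'x': 12, 'y': 50, 'c': 81, 'a': 69}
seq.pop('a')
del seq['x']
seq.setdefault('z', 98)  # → 98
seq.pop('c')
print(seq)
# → {'f': 9, 'y': 50, 'z': 98}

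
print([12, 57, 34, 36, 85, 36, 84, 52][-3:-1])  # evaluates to [36, 84]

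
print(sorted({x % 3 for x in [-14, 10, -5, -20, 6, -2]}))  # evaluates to [0, 1]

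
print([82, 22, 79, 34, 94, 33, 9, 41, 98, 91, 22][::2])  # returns [82, 79, 94, 9, 98, 22]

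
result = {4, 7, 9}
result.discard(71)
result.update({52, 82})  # {4, 7, 9, 52, 82}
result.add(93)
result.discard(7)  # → {4, 9, 52, 82, 93}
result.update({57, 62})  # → {4, 9, 52, 57, 62, 82, 93}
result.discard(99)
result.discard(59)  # {4, 9, 52, 57, 62, 82, 93}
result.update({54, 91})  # {4, 9, 52, 54, 57, 62, 82, 91, 93}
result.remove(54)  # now {4, 9, 52, 57, 62, 82, 91, 93}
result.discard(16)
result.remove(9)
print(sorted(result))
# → [4, 52, 57, 62, 82, 91, 93]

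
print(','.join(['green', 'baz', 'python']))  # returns green,baz,python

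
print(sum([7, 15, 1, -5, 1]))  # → 19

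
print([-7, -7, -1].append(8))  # None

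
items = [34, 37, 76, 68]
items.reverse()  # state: [68, 76, 37, 34]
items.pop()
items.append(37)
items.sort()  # [37, 37, 68, 76]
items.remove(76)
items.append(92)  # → [37, 37, 68, 92]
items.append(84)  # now [37, 37, 68, 92, 84]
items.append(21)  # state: [37, 37, 68, 92, 84, 21]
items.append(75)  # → [37, 37, 68, 92, 84, 21, 75]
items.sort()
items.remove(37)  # [21, 37, 68, 75, 84, 92]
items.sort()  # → [21, 37, 68, 75, 84, 92]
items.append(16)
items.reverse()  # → [16, 92, 84, 75, 68, 37, 21]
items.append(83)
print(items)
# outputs [16, 92, 84, 75, 68, 37, 21, 83]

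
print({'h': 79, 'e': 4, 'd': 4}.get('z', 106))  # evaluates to 106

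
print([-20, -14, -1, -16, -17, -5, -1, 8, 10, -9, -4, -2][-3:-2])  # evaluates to [-9]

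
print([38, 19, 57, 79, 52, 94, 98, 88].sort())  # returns None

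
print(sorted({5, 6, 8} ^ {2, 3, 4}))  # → [2, 3, 4, 5, 6, 8]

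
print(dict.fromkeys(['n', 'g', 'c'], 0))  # {'n': 0, 'g': 0, 'c': 0}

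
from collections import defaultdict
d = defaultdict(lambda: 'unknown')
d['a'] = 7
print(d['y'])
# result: unknown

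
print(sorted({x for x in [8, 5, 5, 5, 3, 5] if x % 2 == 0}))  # [8]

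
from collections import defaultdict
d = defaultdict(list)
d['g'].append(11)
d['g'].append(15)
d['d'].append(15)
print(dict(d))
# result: {'g': [11, 15], 'd': [15]}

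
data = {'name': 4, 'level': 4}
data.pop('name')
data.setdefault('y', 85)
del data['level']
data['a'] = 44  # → {'y': 85, 'a': 44}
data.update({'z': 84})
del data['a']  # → {'y': 85, 'z': 84}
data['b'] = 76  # {'y': 85, 'z': 84, 'b': 76}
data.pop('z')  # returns 84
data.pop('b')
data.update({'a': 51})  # {'y': 85, 'a': 51}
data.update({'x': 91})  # {'y': 85, 'a': 51, 'x': 91}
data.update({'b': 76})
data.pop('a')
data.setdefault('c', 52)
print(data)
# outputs {'y': 85, 'x': 91, 'b': 76, 'c': 52}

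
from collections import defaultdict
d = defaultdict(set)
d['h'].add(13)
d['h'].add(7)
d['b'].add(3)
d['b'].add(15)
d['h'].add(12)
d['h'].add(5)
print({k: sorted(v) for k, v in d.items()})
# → {'h': [5, 7, 12, 13], 'b': [3, 15]}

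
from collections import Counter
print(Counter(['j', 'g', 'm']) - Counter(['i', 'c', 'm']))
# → Counter({'j': 1, 'g': 1})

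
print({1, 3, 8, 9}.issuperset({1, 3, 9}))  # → True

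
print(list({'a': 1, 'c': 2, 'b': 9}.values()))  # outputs [1, 2, 9]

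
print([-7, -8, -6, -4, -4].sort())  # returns None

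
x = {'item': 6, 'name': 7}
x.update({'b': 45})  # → {'item': 6, 'name': 7, 'b': 45}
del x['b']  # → {'item': 6, 'name': 7}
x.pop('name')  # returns 7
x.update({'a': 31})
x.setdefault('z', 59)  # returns 59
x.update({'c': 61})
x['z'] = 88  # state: {'item': 6, 'a': 31, 'z': 88, 'c': 61}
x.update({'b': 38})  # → {'item': 6, 'a': 31, 'z': 88, 'c': 61, 'b': 38}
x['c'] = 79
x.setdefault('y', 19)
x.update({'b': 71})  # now {'item': 6, 'a': 31, 'z': 88, 'c': 79, 'b': 71, 'y': 19}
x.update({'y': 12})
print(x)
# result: {'item': 6, 'a': 31, 'z': 88, 'c': 79, 'b': 71, 'y': 12}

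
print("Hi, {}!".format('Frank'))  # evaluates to Hi, Frank!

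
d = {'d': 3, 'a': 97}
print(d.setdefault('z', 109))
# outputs 109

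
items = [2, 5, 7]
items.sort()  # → [2, 5, 7]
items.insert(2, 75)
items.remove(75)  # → [2, 5, 7]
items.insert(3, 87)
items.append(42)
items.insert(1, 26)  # [2, 26, 5, 7, 87, 42]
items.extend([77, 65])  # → [2, 26, 5, 7, 87, 42, 77, 65]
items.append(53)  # [2, 26, 5, 7, 87, 42, 77, 65, 53]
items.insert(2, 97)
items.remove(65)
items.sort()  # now [2, 5, 7, 26, 42, 53, 77, 87, 97]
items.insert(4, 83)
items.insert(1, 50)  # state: [2, 50, 5, 7, 26, 83, 42, 53, 77, 87, 97]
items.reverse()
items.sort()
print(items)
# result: [2, 5, 7, 26, 42, 50, 53, 77, 83, 87, 97]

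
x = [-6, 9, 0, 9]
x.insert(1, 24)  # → [-6, 24, 9, 0, 9]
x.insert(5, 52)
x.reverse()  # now [52, 9, 0, 9, 24, -6]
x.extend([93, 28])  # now [52, 9, 0, 9, 24, -6, 93, 28]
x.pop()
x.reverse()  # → [93, -6, 24, 9, 0, 9, 52]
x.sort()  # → [-6, 0, 9, 9, 24, 52, 93]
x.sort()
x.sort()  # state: [-6, 0, 9, 9, 24, 52, 93]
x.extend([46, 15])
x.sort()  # [-6, 0, 9, 9, 15, 24, 46, 52, 93]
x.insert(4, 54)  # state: [-6, 0, 9, 9, 54, 15, 24, 46, 52, 93]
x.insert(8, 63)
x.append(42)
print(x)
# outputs [-6, 0, 9, 9, 54, 15, 24, 46, 63, 52, 93, 42]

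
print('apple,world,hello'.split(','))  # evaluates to ['apple', 'world', 'hello']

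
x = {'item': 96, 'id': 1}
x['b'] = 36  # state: {'item': 96, 'id': 1, 'b': 36}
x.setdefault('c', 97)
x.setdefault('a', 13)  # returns 13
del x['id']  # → {'item': 96, 'b': 36, 'c': 97, 'a': 13}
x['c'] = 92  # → {'item': 96, 'b': 36, 'c': 92, 'a': 13}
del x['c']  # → {'item': 96, 'b': 36, 'a': 13}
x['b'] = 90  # {'item': 96, 'b': 90, 'a': 13}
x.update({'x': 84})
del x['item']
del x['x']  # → {'b': 90, 'a': 13}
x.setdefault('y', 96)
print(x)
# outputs {'b': 90, 'a': 13, 'y': 96}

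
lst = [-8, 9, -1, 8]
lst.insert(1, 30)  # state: [-8, 30, 9, -1, 8]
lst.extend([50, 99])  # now [-8, 30, 9, -1, 8, 50, 99]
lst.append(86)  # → [-8, 30, 9, -1, 8, 50, 99, 86]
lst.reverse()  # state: [86, 99, 50, 8, -1, 9, 30, -8]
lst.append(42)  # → [86, 99, 50, 8, -1, 9, 30, -8, 42]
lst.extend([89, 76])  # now [86, 99, 50, 8, -1, 9, 30, -8, 42, 89, 76]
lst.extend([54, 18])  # [86, 99, 50, 8, -1, 9, 30, -8, 42, 89, 76, 54, 18]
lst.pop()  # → 18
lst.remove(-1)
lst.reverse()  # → [54, 76, 89, 42, -8, 30, 9, 8, 50, 99, 86]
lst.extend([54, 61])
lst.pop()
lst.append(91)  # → [54, 76, 89, 42, -8, 30, 9, 8, 50, 99, 86, 54, 91]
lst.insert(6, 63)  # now [54, 76, 89, 42, -8, 30, 63, 9, 8, 50, 99, 86, 54, 91]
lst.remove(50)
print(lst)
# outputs [54, 76, 89, 42, -8, 30, 63, 9, 8, 99, 86, 54, 91]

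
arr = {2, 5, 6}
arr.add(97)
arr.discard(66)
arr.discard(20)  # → {2, 5, 6, 97}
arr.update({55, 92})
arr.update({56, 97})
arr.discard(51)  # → {2, 5, 6, 55, 56, 92, 97}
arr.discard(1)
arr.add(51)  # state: {2, 5, 6, 51, 55, 56, 92, 97}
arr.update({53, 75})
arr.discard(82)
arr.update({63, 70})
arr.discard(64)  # {2, 5, 6, 51, 53, 55, 56, 63, 70, 75, 92, 97}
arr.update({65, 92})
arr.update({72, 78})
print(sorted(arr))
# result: [2, 5, 6, 51, 53, 55, 56, 63, 65, 70, 72, 75, 78, 92, 97]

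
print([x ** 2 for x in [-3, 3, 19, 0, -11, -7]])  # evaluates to [9, 9, 361, 0, 121, 49]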